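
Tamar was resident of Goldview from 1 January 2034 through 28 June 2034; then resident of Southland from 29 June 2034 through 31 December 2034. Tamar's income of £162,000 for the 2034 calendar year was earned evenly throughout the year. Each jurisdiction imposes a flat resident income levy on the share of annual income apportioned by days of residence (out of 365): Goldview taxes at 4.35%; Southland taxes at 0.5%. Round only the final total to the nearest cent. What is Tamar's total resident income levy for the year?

Goldview, 1 January – 28 June 2034: 179 days → £162,000 × 4.35% × 179/365 = £3,455.9260
Southland, 29 June – 31 December 2034: 186 days → £162,000 × 0.5% × 186/365 = £412.7671
Total = £3,868.6932

£3,868.69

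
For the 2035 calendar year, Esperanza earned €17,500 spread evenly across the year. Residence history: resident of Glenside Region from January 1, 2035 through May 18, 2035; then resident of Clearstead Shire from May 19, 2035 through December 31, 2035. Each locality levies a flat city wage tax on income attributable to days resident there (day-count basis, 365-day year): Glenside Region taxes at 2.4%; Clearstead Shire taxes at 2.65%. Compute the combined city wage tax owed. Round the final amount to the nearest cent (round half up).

Glenside Region, January 1 – May 18, 2035: 138 days → €17,500 × 2.4% × 138/365 = €158.7945
Clearstead Shire, May 19 – December 31, 2035: 227 days → €17,500 × 2.65% × 227/365 = €288.4144
Total = €447.2089

€447.21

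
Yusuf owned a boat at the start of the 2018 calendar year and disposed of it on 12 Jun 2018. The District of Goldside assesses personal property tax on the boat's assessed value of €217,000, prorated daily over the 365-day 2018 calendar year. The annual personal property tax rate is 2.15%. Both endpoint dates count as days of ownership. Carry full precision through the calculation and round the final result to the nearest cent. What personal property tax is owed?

Days held (1 Jan – 12 Jun 2018): 163 out of 365
Tax = €217,000 × 2.15% × 163/365 = €2,083.4973

€2,083.50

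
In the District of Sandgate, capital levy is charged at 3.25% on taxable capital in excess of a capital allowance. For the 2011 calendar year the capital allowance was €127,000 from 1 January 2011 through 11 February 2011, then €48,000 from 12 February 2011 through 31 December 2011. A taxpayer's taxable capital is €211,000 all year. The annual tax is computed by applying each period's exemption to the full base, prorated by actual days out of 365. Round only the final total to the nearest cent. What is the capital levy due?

€5,002.06

1 January – 11 February 2011: 42 days, exemption €127,000 → (€211,000 − €127,000) × 3.25% × 42/365 = €314.1370
12 February – 31 December 2011: 323 days, exemption €48,000 → (€211,000 − €48,000) × 3.25% × 323/365 = €4,687.9247
Total = €5,002.0616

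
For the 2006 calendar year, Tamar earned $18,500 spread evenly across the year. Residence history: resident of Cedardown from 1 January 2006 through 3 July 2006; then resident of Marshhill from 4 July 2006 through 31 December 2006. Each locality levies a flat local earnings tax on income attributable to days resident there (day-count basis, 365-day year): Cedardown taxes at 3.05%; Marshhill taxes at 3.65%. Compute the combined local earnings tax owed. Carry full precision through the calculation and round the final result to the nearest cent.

$619.29

Cedardown, 1 January – 3 July 2006: 184 days → $18,500 × 3.05% × 184/365 = $284.4438
Marshhill, 4 July – 31 December 2006: 181 days → $18,500 × 3.65% × 181/365 = $334.8500
Total = $619.2938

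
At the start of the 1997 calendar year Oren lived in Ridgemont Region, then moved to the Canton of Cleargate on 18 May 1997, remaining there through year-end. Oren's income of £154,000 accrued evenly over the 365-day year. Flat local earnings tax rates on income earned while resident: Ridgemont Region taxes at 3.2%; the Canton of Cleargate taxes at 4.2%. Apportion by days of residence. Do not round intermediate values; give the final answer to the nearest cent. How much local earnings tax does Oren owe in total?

Ridgemont Region, 1 Jan – 17 May 1997: 137 days → £154,000 × 3.2% × 137/365 = £1,849.6877
The Canton of Cleargate, 18 May – 31 Dec 1997: 228 days → £154,000 × 4.2% × 228/365 = £4,040.2849
Total = £5,889.9726

£5,889.97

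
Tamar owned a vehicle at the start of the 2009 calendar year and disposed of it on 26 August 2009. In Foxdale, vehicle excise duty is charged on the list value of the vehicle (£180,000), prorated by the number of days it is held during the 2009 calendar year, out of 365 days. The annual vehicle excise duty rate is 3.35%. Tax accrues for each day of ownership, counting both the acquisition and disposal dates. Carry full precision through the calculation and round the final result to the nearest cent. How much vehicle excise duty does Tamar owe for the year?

£3,931.89

Days held (1 January – 26 August 2009): 238 out of 365
Tax = £180,000 × 3.35% × 238/365 = £3,931.8904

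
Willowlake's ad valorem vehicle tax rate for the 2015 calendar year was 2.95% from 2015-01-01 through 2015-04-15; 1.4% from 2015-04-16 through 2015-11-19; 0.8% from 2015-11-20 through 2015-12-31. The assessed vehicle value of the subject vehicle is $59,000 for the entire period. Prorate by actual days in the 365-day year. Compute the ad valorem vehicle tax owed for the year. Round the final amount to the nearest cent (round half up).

2015-01-01 to 2015-04-15: 105 days at 2.95% → $59,000 × 2.95% × 105/365 = $500.6918
2015-04-16 to 2015-11-19: 218 days at 1.4% → $59,000 × 1.4% × 218/365 = $493.3370
2015-11-20 to 2015-12-31: 42 days at 0.8% → $59,000 × 0.8% × 42/365 = $54.3123
Total = $1,048.3411

$1,048.34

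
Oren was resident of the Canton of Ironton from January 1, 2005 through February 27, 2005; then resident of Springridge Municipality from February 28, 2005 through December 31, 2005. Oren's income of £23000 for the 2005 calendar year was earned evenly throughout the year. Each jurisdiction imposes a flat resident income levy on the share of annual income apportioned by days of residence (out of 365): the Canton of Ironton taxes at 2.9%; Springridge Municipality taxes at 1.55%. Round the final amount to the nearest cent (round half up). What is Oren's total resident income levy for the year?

The Canton of Ironton, January 1 – February 27, 2005: 58 days → £23000 × 2.9% × 58/365 = £105.9890
Springridge Municipality, February 28 – December 31, 2005: 307 days → £23000 × 1.55% × 307/365 = £299.8507
Total = £405.8397

£405.84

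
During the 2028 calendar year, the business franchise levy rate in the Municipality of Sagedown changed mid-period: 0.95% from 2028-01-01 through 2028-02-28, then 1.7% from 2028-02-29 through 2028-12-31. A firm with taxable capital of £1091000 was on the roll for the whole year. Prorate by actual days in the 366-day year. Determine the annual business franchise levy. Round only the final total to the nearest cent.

£17227.96

2028-01-01 to 2028-02-28: 59 days at 0.95% → £1091000 × 0.95% × 59/366 = £1670.7801
2028-02-29 to 2028-12-31: 307 days at 1.7% → £1091000 × 1.7% × 307/366 = £15557.1831
Total = £17227.9631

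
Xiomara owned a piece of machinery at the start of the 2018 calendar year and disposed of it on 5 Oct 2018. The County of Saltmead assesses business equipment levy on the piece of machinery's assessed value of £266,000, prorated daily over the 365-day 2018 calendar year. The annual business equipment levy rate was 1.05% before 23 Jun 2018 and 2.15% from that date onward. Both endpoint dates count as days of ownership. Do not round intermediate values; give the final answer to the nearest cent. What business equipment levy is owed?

1 Jan – 22 Jun 2018: 173 days at 1.05% → £266,000 × 1.05% × 173/365 = £1,323.8055
23 Jun – 5 Oct 2018: 105 days at 2.15% → £266,000 × 2.15% × 105/365 = £1,645.1918
Total = £2,968.9973

£2,969.00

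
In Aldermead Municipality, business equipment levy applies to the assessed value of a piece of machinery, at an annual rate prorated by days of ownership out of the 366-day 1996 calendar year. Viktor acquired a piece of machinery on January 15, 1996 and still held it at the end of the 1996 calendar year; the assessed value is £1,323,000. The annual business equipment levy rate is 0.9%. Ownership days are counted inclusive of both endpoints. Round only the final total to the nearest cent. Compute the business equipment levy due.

Days held (January 15 – December 31, 1996): 352 out of 366
Tax = £1,323,000 × 0.9% × 352/366 = £11,451.5410

£11,451.54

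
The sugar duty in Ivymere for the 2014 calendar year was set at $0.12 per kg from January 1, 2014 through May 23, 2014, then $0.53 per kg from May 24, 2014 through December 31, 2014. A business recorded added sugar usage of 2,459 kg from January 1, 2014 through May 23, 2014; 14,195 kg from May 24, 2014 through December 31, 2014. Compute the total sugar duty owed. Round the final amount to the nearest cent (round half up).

$7,818.43

January 1 – May 23, 2014: 2,459 kg at $0.12/kg → $295.08
May 24 – December 31, 2014: 14,195 kg at $0.53/kg → $7,523.35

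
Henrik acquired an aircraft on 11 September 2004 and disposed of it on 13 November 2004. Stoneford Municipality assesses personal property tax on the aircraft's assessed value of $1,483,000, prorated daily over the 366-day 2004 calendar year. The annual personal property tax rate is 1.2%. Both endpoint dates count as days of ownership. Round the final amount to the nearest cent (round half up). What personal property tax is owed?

$3,111.87

Days held (11 September – 13 November 2004): 64 out of 366
Tax = $1,483,000 × 1.2% × 64/366 = $3,111.8689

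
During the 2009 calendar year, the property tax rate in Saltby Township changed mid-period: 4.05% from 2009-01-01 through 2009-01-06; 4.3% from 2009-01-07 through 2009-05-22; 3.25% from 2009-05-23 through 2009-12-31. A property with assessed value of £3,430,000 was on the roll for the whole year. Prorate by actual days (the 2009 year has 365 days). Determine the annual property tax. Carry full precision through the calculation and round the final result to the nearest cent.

2009-01-01 to 2009-01-06: 6 days at 4.05% → £3,430,000 × 4.05% × 6/365 = £2,283.5342
2009-01-07 to 2009-05-22: 136 days at 4.3% → £3,430,000 × 4.3% × 136/365 = £54,955.1781
2009-05-23 to 2009-12-31: 223 days at 3.25% → £3,430,000 × 3.25% × 223/365 = £68,106.6438
Total = £125,345.3562

£125,345.36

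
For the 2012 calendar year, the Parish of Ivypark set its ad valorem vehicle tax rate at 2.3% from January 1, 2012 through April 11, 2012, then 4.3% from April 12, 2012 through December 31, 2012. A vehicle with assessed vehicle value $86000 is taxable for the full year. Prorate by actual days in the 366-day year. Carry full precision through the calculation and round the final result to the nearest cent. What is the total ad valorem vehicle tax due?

$3218.66

January 1 – April 11, 2012: 102 days at 2.3% → $86000 × 2.3% × 102/366 = $551.2459
April 12 – December 31, 2012: 264 days at 4.3% → $86000 × 4.3% × 264/366 = $2667.4098
Total = $3218.6557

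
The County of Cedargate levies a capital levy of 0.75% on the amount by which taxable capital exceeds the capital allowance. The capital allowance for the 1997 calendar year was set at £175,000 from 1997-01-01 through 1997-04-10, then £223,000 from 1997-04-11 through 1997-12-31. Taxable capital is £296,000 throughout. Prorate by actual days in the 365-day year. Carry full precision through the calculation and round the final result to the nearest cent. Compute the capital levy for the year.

1997-01-01 to 1997-04-10: 100 days, exemption £175,000 → (£296,000 − £175,000) × 0.75% × 100/365 = £248.6301
1997-04-11 to 1997-12-31: 265 days, exemption £223,000 → (£296,000 − £223,000) × 0.75% × 265/365 = £397.5000
Total = £646.1301

£646.13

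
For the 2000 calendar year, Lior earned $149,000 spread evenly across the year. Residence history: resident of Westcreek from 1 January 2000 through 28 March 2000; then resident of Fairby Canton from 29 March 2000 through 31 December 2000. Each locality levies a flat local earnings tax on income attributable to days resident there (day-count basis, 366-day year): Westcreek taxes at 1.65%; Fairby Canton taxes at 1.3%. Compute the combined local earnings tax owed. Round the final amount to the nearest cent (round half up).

Westcreek, 1 January – 28 March 2000: 88 days → $149,000 × 1.65% × 88/366 = $591.1148
Fairby Canton, 29 March – 31 December 2000: 278 days → $149,000 × 1.3% × 278/366 = $1,471.2732
Total = $2,062.3880

$2,062.39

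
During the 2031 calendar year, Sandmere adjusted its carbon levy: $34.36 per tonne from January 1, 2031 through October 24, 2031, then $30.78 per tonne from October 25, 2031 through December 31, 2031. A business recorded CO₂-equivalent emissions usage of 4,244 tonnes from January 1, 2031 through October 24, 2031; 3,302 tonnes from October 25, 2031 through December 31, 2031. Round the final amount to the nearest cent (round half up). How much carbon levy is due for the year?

January 1 – October 24, 2031: 4,244 tonnes at $34.36/tonne → $145,823.84
October 25 – December 31, 2031: 3,302 tonnes at $30.78/tonne → $101,635.56

$247,459.40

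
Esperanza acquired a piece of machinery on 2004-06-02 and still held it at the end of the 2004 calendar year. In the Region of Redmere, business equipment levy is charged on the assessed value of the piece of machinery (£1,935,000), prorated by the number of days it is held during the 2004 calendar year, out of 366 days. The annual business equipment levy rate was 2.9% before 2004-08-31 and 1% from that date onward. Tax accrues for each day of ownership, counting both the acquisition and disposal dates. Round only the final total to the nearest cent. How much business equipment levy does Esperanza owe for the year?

2004-06-02 to 2004-08-30: 90 days at 2.9% → £1,935,000 × 2.9% × 90/366 = £13,798.7705
2004-08-31 to 2004-12-31: 123 days at 1% → £1,935,000 × 1% × 123/366 = £6,502.8689
Total = £20,301.6393

£20,301.64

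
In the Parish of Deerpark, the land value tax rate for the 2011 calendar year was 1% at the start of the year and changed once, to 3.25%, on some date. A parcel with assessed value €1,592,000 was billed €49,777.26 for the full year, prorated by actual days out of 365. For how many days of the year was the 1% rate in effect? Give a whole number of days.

Let d = days at the first rate; then 365 − d days at the second rate.
€1,592,000 × [1%·d + 3.25%·(365−d)] / 365 = €49,777.26
Solving gives d = 20, so the new rate took effect on 21 January 2011.

20 days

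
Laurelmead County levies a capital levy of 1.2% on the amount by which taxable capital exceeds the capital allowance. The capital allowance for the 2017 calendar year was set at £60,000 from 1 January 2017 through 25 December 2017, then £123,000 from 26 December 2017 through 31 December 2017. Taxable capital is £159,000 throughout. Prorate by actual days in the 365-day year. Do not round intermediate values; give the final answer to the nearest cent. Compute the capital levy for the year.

£1,175.57

1 January – 25 December 2017: 359 days, exemption £60,000 → (£159,000 − £60,000) × 1.2% × 359/365 = £1,168.4712
26 December – 31 December 2017: 6 days, exemption £123,000 → (£159,000 − £123,000) × 1.2% × 6/365 = £7.1014
Total = £1,175.5726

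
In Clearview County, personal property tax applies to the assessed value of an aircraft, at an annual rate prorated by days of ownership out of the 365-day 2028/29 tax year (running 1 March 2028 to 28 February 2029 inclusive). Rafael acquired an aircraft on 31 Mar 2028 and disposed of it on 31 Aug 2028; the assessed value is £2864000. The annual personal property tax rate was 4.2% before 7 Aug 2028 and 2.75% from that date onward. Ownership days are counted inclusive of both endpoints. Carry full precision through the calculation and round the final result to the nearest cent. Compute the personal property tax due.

£47907.27

31 Mar – 6 Aug 2028: 129 days at 4.2% → £2864000 × 4.2% × 129/365 = £42512.7452
7 Aug – 31 Aug 2028: 25 days at 2.75% → £2864000 × 2.75% × 25/365 = £5394.5205
Total = £47907.2658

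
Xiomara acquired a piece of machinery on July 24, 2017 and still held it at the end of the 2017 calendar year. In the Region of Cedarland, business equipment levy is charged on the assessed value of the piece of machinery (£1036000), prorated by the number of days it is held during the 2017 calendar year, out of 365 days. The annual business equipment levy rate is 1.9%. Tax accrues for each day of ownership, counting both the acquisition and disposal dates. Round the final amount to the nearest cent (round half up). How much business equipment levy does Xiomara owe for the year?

Days held (July 24 – December 31, 2017): 161 out of 365
Tax = £1036000 × 1.9% × 161/365 = £8682.5315

£8682.53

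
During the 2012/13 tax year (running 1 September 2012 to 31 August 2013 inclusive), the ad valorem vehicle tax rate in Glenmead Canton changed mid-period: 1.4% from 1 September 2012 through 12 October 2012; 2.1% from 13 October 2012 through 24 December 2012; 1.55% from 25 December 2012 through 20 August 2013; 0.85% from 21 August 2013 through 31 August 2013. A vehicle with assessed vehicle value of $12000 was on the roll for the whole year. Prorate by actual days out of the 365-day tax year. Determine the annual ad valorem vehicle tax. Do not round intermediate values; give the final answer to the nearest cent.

$194.60

1 September – 12 October 2012: 42 days at 1.4% → $12000 × 1.4% × 42/365 = $19.3315
13 October – 24 December 2012: 73 days at 2.1% → $12000 × 2.1% × 73/365 = $50.4000
25 December 2012 – 20 August 2013: 239 days at 1.55% → $12000 × 1.55% × 239/365 = $121.7918
21 August – 31 August 2013: 11 days at 0.85% → $12000 × 0.85% × 11/365 = $3.0740
Total = $194.5973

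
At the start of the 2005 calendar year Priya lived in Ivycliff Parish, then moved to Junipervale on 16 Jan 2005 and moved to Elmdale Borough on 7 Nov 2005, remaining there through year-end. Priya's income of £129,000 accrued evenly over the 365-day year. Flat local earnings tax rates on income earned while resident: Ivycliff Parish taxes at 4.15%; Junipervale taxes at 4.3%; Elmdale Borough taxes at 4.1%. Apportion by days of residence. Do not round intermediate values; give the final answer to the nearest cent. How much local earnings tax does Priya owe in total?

£5,500.17

Ivycliff Parish, 1 Jan – 15 Jan 2005: 15 days → £129,000 × 4.15% × 15/365 = £220.0068
Junipervale, 16 Jan – 6 Nov 2005: 295 days → £129,000 × 4.3% × 295/365 = £4,483.1918
Elmdale Borough, 7 Nov – 31 Dec 2005: 55 days → £129,000 × 4.1% × 55/365 = £796.9726
Total = £5,500.1712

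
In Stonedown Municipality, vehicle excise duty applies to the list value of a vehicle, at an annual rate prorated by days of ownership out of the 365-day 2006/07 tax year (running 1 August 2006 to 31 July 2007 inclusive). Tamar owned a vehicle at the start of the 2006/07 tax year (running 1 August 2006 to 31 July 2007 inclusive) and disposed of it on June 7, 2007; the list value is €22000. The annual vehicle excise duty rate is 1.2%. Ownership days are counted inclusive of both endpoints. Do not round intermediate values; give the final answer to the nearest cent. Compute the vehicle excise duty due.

€224.94

Days held (August 1, 2006 – June 7, 2007): 311 out of 365
Tax = €22000 × 1.2% × 311/365 = €224.9425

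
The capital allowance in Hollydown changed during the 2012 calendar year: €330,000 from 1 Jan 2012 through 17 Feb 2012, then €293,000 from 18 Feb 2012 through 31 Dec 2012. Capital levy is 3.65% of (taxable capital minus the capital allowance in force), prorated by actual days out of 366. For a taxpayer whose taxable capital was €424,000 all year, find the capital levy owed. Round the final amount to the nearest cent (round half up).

€4,604.39

1 Jan – 17 Feb 2012: 48 days, exemption €330,000 → (€424,000 − €330,000) × 3.65% × 48/366 = €449.9672
18 Feb – 31 Dec 2012: 318 days, exemption €293,000 → (€424,000 − €293,000) × 3.65% × 318/366 = €4,154.4180
Total = €4,604.3852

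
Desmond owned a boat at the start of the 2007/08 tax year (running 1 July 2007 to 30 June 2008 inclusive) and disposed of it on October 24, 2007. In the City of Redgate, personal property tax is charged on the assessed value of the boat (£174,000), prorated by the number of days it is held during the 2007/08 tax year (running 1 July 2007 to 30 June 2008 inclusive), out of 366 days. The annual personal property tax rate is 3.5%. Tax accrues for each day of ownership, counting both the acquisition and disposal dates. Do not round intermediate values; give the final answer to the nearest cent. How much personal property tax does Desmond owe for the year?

£1,930.16

Days held (July 1 – October 24, 2007): 116 out of 366
Tax = £174,000 × 3.5% × 116/366 = £1,930.1639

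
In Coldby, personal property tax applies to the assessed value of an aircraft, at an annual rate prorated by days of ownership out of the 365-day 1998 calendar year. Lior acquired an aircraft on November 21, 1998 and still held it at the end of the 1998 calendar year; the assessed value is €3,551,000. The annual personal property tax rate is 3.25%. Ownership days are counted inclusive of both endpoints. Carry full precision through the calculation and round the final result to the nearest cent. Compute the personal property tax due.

€12,963.58

Days held (November 21 – December 31, 1998): 41 out of 365
Tax = €3,551,000 × 3.25% × 41/365 = €12,963.5822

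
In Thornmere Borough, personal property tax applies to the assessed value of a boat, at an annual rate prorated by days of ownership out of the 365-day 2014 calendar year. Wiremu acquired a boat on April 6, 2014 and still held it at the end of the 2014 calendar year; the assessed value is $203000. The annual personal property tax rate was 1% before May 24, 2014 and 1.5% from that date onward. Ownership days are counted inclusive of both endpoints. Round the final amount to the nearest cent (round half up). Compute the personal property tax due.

$2118.99

April 6 – May 23, 2014: 48 days at 1% → $203000 × 1% × 48/365 = $266.9589
May 24 – December 31, 2014: 222 days at 1.5% → $203000 × 1.5% × 222/365 = $1852.0274
Total = $2118.9863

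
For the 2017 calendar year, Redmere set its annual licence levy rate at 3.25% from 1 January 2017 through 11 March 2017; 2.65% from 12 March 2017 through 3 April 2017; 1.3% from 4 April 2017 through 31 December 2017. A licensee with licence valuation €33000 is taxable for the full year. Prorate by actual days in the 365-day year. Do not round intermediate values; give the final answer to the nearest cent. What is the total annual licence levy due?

€580.48

1 January – 11 March 2017: 70 days at 3.25% → €33000 × 3.25% × 70/365 = €205.6849
12 March – 3 April 2017: 23 days at 2.65% → €33000 × 2.65% × 23/365 = €55.1055
4 April – 31 December 2017: 272 days at 1.3% → €33000 × 1.3% × 272/365 = €319.6932
Total = €580.4836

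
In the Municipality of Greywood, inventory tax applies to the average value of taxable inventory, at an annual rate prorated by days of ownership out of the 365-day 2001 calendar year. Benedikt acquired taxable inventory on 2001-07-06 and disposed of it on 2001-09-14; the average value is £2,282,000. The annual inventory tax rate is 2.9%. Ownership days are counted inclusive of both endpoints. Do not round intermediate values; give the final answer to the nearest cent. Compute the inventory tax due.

£12,872.98

Days held (2001-07-06 to 2001-09-14): 71 out of 365
Tax = £2,282,000 × 2.9% × 71/365 = £12,872.9808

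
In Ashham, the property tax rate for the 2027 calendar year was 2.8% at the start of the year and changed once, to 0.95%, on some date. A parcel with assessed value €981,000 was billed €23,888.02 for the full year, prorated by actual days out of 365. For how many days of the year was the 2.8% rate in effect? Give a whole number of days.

Let d = days at the first rate; then 365 − d days at the second rate.
€981,000 × [2.8%·d + 0.95%·(365−d)] / 365 = €23,888.02
Solving gives d = 293, so the new rate took effect on October 21, 2027.

293 days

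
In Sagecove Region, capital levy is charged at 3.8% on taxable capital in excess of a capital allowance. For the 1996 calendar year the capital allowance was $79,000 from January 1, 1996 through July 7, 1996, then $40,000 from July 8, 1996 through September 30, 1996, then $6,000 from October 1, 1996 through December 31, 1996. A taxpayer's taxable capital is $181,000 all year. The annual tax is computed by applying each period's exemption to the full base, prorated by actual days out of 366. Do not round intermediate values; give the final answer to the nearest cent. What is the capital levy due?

$4,917.47

January 1 – July 7, 1996: 189 days, exemption $79,000 → ($181,000 − $79,000) × 3.8% × 189/366 = $2,001.5410
July 8 – September 30, 1996: 85 days, exemption $40,000 → ($181,000 − $40,000) × 3.8% × 85/366 = $1,244.3443
October 1 – December 31, 1996: 92 days, exemption $6,000 → ($181,000 − $6,000) × 3.8% × 92/366 = $1,671.5847
Total = $4,917.4699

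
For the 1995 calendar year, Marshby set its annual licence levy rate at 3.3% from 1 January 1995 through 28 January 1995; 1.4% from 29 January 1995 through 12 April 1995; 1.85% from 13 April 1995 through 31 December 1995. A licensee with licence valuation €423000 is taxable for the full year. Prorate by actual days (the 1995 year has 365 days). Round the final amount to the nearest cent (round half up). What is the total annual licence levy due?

1 January – 28 January 1995: 28 days at 3.3% → €423000 × 3.3% × 28/365 = €1070.8274
29 January – 12 April 1995: 74 days at 1.4% → €423000 × 1.4% × 74/365 = €1200.6247
13 April – 31 December 1995: 263 days at 1.85% → €423000 × 1.85% × 263/365 = €5638.6479
Total = €7910.1000

€7910.10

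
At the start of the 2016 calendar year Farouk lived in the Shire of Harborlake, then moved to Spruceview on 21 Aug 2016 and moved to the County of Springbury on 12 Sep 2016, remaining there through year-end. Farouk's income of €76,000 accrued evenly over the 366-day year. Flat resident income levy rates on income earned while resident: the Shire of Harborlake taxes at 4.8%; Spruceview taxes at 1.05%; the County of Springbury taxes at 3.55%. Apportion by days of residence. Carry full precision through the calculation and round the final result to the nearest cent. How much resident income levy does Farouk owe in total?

€3,188.57

The Shire of Harborlake, 1 Jan – 20 Aug 2016: 233 days → €76,000 × 4.8% × 233/366 = €2,322.3607
Spruceview, 21 Aug – 11 Sep 2016: 22 days → €76,000 × 1.05% × 22/366 = €47.9672
The County of Springbury, 12 Sep – 31 Dec 2016: 111 days → €76,000 × 3.55% × 111/366 = €818.2459
Total = €3,188.5738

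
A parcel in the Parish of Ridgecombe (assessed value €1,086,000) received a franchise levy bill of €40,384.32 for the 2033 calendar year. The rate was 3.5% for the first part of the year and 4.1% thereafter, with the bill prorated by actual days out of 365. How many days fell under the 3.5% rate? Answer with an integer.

232 days

Let d = days at the first rate; then 365 − d days at the second rate.
€1,086,000 × [3.5%·d + 4.1%·(365−d)] / 365 = €40,384.32
Solving gives d = 232, so the new rate took effect on 21 August 2033.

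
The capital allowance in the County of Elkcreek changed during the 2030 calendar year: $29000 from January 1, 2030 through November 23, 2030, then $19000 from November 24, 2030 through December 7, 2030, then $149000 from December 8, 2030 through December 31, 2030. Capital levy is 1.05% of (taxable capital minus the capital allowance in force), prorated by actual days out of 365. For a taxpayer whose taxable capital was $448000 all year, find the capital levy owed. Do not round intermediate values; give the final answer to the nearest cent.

$4320.68

January 1 – November 23, 2030: 327 days, exemption $29000 → ($448000 − $29000) × 1.05% × 327/365 = $3941.4699
November 24 – December 7, 2030: 14 days, exemption $19000 → ($448000 − $19000) × 1.05% × 14/365 = $172.7753
December 8 – December 31, 2030: 24 days, exemption $149000 → ($448000 − $149000) × 1.05% × 24/365 = $206.4329
Total = $4320.6781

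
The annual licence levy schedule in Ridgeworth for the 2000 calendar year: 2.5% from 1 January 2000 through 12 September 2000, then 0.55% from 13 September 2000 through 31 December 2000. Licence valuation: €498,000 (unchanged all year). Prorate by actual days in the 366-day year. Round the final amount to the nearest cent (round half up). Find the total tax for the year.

€9,531.39

1 January – 12 September 2000: 256 days at 2.5% → €498,000 × 2.5% × 256/366 = €8,708.1967
13 September – 31 December 2000: 110 days at 0.55% → €498,000 × 0.55% × 110/366 = €823.1967
Total = €9,531.3934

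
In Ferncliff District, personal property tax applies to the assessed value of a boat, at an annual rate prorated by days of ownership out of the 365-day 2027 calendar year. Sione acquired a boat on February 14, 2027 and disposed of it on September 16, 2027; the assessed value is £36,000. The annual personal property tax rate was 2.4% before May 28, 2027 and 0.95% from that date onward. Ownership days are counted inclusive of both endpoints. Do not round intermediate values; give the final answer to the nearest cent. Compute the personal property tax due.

£348.76

February 14 – May 27, 2027: 103 days at 2.4% → £36,000 × 2.4% × 103/365 = £243.8137
May 28 – September 16, 2027: 112 days at 0.95% → £36,000 × 0.95% × 112/365 = £104.9425
Total = £348.7562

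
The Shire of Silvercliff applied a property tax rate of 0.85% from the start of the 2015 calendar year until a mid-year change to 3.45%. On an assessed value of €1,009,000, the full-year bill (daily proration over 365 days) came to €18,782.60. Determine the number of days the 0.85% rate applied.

223 days

Let d = days at the first rate; then 365 − d days at the second rate.
€1,009,000 × [0.85%·d + 3.45%·(365−d)] / 365 = €18,782.60
Solving gives d = 223, so the new rate took effect on August 12, 2015.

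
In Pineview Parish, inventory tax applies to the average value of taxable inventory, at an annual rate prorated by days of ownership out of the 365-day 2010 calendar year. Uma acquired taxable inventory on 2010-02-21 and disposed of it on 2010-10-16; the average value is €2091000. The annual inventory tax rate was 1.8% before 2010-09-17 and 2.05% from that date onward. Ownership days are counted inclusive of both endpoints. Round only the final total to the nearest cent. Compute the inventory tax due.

2010-02-21 to 2010-09-16: 208 days at 1.8% → €2091000 × 1.8% × 208/365 = €21448.5041
2010-09-17 to 2010-10-16: 30 days at 2.05% → €2091000 × 2.05% × 30/365 = €3523.1918
Total = €24971.6959

€24971.70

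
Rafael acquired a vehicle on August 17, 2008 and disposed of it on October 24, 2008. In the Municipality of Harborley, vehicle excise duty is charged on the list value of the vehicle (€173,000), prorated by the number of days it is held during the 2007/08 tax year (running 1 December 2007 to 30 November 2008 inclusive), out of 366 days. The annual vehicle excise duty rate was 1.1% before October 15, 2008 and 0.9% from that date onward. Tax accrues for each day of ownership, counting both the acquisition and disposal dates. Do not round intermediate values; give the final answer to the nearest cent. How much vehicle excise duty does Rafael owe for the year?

August 17 – October 14, 2008: 59 days at 1.1% → €173,000 × 1.1% × 59/366 = €306.7678
October 15 – October 24, 2008: 10 days at 0.9% → €173,000 × 0.9% × 10/366 = €42.5410
Total = €349.3087

€349.31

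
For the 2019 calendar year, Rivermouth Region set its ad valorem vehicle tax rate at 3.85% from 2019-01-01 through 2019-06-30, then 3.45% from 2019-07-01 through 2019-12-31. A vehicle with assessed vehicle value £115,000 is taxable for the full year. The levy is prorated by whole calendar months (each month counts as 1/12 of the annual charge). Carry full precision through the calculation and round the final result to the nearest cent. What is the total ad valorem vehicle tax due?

2019-01-01 to 2019-06-30: 6 months at 3.85% → £115,000 × 3.85% × 6/12 = £2,213.7500
2019-07-01 to 2019-12-31: 6 months at 3.45% → £115,000 × 3.45% × 6/12 = £1,983.7500
Total = £4,197.5000

£4,197.50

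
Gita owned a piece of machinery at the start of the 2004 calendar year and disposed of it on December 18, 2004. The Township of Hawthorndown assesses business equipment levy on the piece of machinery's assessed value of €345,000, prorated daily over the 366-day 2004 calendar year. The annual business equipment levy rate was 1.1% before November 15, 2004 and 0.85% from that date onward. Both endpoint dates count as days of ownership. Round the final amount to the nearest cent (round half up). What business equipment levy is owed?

January 1 – November 14, 2004: 319 days at 1.1% → €345,000 × 1.1% × 319/366 = €3,307.6639
November 15 – December 18, 2004: 34 days at 0.85% → €345,000 × 0.85% × 34/366 = €272.4180
Total = €3,580.0820

€3,580.08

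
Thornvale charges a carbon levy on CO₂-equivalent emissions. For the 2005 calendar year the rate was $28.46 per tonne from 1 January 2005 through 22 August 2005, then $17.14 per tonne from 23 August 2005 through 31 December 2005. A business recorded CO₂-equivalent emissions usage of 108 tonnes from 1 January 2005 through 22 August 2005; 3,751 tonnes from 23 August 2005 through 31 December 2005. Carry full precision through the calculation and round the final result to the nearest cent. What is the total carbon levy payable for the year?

1 January – 22 August 2005: 108 tonnes at $28.46/tonne → $3,073.68
23 August – 31 December 2005: 3,751 tonnes at $17.14/tonne → $64,292.14

$67,365.82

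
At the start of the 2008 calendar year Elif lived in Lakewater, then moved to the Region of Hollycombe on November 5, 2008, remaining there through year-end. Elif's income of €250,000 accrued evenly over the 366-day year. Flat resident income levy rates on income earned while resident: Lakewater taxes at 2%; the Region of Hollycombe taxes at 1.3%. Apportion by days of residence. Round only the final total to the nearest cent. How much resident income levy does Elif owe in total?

Lakewater, January 1 – November 4, 2008: 309 days → €250,000 × 2% × 309/366 = €4,221.3115
The Region of Hollycombe, November 5 – December 31, 2008: 57 days → €250,000 × 1.3% × 57/366 = €506.1475
Total = €4,727.4590

€4,727.46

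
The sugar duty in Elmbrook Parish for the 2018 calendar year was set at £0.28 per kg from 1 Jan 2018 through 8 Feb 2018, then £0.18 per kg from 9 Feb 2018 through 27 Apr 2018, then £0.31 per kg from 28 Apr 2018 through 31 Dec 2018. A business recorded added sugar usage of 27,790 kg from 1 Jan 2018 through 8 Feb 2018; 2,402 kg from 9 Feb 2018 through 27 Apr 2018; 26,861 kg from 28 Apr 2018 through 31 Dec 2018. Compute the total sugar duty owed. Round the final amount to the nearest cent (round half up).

1 Jan – 8 Feb 2018: 27,790 kg at £0.28/kg → £7,781.20
9 Feb – 27 Apr 2018: 2,402 kg at £0.18/kg → £432.36
28 Apr – 31 Dec 2018: 26,861 kg at £0.31/kg → £8,326.91

£16,540.47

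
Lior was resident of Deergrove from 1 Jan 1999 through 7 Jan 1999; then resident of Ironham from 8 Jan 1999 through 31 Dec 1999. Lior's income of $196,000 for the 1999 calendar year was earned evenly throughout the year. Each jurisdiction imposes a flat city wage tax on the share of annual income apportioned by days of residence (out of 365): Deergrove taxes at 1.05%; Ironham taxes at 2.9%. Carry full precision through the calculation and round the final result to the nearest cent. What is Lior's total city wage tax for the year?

$5,614.46

Deergrove, 1 Jan – 7 Jan 1999: 7 days → $196,000 × 1.05% × 7/365 = $39.4685
Ironham, 8 Jan – 31 Dec 1999: 358 days → $196,000 × 2.9% × 358/365 = $5,574.9918
Total = $5,614.4603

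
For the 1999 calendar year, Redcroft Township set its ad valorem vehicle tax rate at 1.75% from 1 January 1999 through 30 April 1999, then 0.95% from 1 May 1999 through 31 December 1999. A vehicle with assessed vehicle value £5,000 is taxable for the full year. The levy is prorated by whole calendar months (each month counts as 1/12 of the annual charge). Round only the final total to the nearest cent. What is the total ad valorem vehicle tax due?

£60.83

1 January – 30 April 1999: 4 months at 1.75% → £5,000 × 1.75% × 4/12 = £29.1667
1 May – 31 December 1999: 8 months at 0.95% → £5,000 × 0.95% × 8/12 = £31.6667
Total = £60.8333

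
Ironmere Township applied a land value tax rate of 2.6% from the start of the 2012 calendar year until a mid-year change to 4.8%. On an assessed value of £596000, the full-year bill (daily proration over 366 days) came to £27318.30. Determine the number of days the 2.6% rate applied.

36 days

Let d = days at the first rate; then 366 − d days at the second rate.
£596000 × [2.6%·d + 4.8%·(366−d)] / 366 = £27318.30
Solving gives d = 36, so the new rate took effect on February 6, 2012.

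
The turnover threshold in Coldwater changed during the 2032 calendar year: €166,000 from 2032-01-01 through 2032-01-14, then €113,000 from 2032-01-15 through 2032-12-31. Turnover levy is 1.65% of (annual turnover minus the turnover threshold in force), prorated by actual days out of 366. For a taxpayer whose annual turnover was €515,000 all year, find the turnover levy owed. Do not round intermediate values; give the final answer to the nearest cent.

€6,599.55

2032-01-01 to 2032-01-14: 14 days, exemption €166,000 → (€515,000 − €166,000) × 1.65% × 14/366 = €220.2705
2032-01-15 to 2032-12-31: 352 days, exemption €113,000 → (€515,000 − €113,000) × 1.65% × 352/366 = €6,379.2787
Total = €6,599.5492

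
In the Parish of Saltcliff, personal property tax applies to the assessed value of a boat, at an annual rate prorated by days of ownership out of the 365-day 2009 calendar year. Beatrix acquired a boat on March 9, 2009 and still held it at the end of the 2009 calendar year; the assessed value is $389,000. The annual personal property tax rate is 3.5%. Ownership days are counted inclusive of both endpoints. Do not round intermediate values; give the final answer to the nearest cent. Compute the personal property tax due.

Days held (March 9 – December 31, 2009): 298 out of 365
Tax = $389,000 × 3.5% × 298/365 = $11,115.8082

$11,115.81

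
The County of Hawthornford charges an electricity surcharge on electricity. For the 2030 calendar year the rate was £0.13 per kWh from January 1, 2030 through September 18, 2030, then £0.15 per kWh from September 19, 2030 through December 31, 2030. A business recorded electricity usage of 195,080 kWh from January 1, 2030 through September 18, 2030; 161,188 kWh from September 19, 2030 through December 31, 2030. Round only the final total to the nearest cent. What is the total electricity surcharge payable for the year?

January 1 – September 18, 2030: 195,080 kWh at £0.13/kWh → £25,360.40
September 19 – December 31, 2030: 161,188 kWh at £0.15/kWh → £24,178.20

£49,538.60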